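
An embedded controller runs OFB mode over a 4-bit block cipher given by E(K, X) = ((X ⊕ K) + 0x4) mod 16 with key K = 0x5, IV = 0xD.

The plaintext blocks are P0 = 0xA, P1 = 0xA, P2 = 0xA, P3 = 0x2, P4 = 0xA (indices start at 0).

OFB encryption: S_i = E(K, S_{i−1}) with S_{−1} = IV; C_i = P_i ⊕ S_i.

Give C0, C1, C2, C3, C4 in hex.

C0 = 0x6, C1 = 0x7, C2 = 0x6, C3 = 0xF, C4 = 0x6

C0: S = E(K, 0xD) = 0xC; 0xA ⊕ 0xC = 0x6.
C1: S = E(K, 0xC) = 0xD; 0xA ⊕ 0xD = 0x7.
C2: S = E(K, 0xD) = 0xC; 0xA ⊕ 0xC = 0x6.
C3: S = E(K, 0xC) = 0xD; 0x2 ⊕ 0xD = 0xF.
C4: S = E(K, 0xD) = 0xC; 0xA ⊕ 0xC = 0x6.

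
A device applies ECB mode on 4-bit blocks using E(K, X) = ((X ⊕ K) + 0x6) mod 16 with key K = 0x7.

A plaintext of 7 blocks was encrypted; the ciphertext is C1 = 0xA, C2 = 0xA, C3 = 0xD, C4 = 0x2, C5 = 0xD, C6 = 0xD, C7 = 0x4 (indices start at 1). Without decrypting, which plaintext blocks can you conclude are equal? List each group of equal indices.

P1 = P2; P3 = P5 = P6

ECB encrypts each block independently with the same key, so equal ciphertext blocks imply equal plaintext blocks.
C1 = C2 = 0xA, so P1 = P2.
C3 = C5 = C6 = 0xD, so P3 = P5 = P6.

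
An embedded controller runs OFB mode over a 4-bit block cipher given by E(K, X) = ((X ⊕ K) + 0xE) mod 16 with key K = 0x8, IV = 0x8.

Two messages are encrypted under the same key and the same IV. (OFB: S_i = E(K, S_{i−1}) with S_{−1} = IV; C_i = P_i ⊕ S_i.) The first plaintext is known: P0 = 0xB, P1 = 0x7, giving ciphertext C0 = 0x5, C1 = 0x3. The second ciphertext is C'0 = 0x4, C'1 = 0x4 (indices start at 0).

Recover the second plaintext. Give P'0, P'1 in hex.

P'0 = 0xA, P'1 = 0x0

In OFB with a reused IV, both messages share the same keystream S_i, so C_i ⊕ C'_i = P_i ⊕ P'_i and thus P'_i = P_i ⊕ C_i ⊕ C'_i.
P'0: 0xB ⊕ 0x5 ⊕ 0x4 = 0xA.
P'1: 0x7 ⊕ 0x3 ⊕ 0x4 = 0x0.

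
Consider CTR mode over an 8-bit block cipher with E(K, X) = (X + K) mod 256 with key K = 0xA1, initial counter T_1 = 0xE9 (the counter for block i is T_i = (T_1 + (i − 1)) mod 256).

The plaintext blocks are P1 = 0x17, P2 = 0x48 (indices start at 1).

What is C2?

CTR encryption: S_i = E(K, T_i) where T_i is the counter for block i; C_i = P_i ⊕ S_i.
C1: T = 0xE9, S = E(K, T) = 0x8A; 0x17 ⊕ 0x8A = 0x9D.
C2: T = 0xEA, S = E(K, T) = 0x8B; 0x48 ⊕ 0x8B = 0xC3.

C2 = 0xC3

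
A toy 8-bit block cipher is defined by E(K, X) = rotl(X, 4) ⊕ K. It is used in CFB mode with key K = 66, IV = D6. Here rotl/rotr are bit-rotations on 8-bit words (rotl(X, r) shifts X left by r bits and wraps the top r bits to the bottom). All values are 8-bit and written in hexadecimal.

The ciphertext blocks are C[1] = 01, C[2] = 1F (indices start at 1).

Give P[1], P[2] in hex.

CFB decryption: P_i = C_i ⊕ E(K, C_{i−1}), with C_{0} = IV.
P[1]: E(K, D6) = 0B; 01 ⊕ 0B = 0A.
P[2]: E(K, 01) = 76; 1F ⊕ 76 = 69.

P[1] = 0A, P[2] = 69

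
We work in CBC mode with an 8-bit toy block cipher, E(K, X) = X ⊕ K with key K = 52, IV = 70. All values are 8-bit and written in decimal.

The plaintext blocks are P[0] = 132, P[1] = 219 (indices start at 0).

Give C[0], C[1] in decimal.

CBC encryption: C_i = E(K, P_i ⊕ C_{i−1}), with C_{−1} = IV.
C[0]: P[0] ⊕ 70 = 194; E(K, 194) = 246.
C[1]: P[1] ⊕ 246 = 45; E(K, 45) = 25.

C[0] = 246, C[1] = 25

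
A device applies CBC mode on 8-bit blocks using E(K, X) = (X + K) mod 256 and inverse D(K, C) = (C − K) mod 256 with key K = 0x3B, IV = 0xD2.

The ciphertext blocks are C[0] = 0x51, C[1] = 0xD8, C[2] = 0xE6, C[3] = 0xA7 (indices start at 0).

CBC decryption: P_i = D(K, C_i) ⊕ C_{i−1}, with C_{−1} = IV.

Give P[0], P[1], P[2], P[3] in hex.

P[0] = 0xC4, P[1] = 0xCC, P[2] = 0x73, P[3] = 0x8A

P[0]: D(K, 0x51) = 0x16; 0x16 ⊕ 0xD2 = 0xC4.
P[1]: D(K, 0xD8) = 0x9D; 0x9D ⊕ 0x51 = 0xCC.
P[2]: D(K, 0xE6) = 0xAB; 0xAB ⊕ 0xD8 = 0x73.
P[3]: D(K, 0xA7) = 0x6C; 0x6C ⊕ 0xE6 = 0x8A.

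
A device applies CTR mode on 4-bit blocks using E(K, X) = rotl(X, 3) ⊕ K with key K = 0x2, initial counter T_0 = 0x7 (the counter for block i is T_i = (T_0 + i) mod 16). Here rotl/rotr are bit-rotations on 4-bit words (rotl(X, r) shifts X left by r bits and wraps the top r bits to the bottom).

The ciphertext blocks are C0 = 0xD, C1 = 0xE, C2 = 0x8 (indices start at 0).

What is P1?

P1 = 0x8

CTR decryption: S_i = E(K, T_i) where T_i is the counter for block i; P_i = C_i ⊕ S_i.
P1: T = 0x8, S = E(K, T) = 0x6; 0xE ⊕ 0x6 = 0x8.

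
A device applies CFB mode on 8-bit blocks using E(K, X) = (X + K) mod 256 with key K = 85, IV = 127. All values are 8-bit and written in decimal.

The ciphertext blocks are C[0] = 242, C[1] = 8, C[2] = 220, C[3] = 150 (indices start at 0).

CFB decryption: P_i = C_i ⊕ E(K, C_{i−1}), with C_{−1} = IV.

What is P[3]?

P[3]: E(K, 220) = 49; 150 ⊕ 49 = 167.

P[3] = 167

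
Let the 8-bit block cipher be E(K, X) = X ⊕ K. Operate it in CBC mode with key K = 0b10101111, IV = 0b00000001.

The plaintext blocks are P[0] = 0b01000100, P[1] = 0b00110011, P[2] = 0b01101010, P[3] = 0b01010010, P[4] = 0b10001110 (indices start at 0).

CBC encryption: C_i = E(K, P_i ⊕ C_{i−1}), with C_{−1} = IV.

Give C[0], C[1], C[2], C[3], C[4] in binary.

C[0] = 0b11101010, C[1] = 0b01110110, C[2] = 0b10110011, C[3] = 0b01001110, C[4] = 0b01101111

C[0]: P[0] ⊕ 0b00000001 = 0b01000101; E(K, 0b01000101) = 0b11101010.
C[1]: P[1] ⊕ 0b11101010 = 0b11011001; E(K, 0b11011001) = 0b01110110.
C[2]: P[2] ⊕ 0b01110110 = 0b00011100; E(K, 0b00011100) = 0b10110011.
C[3]: P[3] ⊕ 0b10110011 = 0b11100001; E(K, 0b11100001) = 0b01001110.
C[4]: P[4] ⊕ 0b01001110 = 0b11000000; E(K, 0b11000000) = 0b01101111.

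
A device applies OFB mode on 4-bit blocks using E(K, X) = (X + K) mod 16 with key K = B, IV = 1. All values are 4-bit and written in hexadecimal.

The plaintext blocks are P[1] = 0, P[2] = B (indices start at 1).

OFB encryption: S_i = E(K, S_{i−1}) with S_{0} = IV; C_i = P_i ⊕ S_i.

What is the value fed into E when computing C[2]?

C

C[1]: S = E(K, 1) = C; 0 ⊕ C = C.
C[2]: S = E(K, C) = 7; B ⊕ 7 = C.
So the input to E for block [2] is C.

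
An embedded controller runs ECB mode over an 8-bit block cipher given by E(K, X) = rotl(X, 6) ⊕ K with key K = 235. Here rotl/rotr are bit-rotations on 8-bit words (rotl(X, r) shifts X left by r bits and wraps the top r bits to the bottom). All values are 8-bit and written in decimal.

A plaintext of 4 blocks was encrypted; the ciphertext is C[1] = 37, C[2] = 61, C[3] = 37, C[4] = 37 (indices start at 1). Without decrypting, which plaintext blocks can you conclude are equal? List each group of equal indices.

P[1] = P[3] = P[4]

ECB encrypts each block independently with the same key, so equal ciphertext blocks imply equal plaintext blocks.
C[1] = C[3] = C[4] = 37, so P[1] = P[3] = P[4].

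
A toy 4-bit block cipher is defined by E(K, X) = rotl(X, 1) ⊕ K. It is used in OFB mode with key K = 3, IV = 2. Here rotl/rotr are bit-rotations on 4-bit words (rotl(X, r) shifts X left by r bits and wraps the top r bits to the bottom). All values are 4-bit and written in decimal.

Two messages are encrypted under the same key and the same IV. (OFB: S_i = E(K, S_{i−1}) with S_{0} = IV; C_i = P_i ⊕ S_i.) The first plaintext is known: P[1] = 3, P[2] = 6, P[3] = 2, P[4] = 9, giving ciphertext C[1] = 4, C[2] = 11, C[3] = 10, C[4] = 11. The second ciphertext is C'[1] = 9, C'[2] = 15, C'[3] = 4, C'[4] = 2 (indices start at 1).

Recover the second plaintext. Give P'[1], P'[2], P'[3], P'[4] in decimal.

In OFB with a reused IV, both messages share the same keystream S_i, so C_i ⊕ C'_i = P_i ⊕ P'_i and thus P'_i = P_i ⊕ C_i ⊕ C'_i.
P'[1]: 3 ⊕ 4 ⊕ 9 = 14.
P'[2]: 6 ⊕ 11 ⊕ 15 = 2.
P'[3]: 2 ⊕ 10 ⊕ 4 = 12.
P'[4]: 9 ⊕ 11 ⊕ 2 = 0.

P'[1] = 14, P'[2] = 2, P'[3] = 12, P'[4] = 0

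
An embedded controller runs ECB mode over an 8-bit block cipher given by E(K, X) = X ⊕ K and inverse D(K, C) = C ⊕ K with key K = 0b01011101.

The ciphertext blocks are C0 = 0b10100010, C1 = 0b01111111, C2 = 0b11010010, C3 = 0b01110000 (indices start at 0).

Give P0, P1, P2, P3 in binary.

P0 = 0b11111111, P1 = 0b00100010, P2 = 0b10001111, P3 = 0b00101101

ECB decryption: P_i = D(K, C_i).
P0: D(K, 0b10100010) = 0b11111111.
P1: D(K, 0b01111111) = 0b00100010.
P2: D(K, 0b11010010) = 0b10001111.
P3: D(K, 0b01110000) = 0b00101101.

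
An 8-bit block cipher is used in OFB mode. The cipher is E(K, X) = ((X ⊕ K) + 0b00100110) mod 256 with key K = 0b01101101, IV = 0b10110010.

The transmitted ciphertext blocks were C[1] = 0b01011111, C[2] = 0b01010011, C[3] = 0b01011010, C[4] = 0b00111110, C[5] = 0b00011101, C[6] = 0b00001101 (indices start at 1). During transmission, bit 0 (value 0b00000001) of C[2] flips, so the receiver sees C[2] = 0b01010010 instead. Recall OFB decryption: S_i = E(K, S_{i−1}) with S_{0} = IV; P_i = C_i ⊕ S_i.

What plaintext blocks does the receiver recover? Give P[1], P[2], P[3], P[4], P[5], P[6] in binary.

Only C[2] changed, to 0b01010010. In OFB, a change in C_i flips the same bit in P_i only; the keystream is unaffected. Decrypting the received ciphertext:
P[1]: S = E(K, 0b10110010) = 0b00000101; 0b01011111 ⊕ 0b00000101 = 0b01011010.
P[2]: S = E(K, 0b00000101) = 0b10001110; 0b01010010 ⊕ 0b10001110 = 0b11011100.
P[3]: S = E(K, 0b10001110) = 0b00001001; 0b01011010 ⊕ 0b00001001 = 0b01010011.
P[4]: S = E(K, 0b00001001) = 0b10001010; 0b00111110 ⊕ 0b10001010 = 0b10110100.
P[5]: S = E(K, 0b10001010) = 0b00001101; 0b00011101 ⊕ 0b00001101 = 0b00010000.
P[6]: S = E(K, 0b00001101) = 0b10000110; 0b00001101 ⊕ 0b10000110 = 0b10001011.
Blocks that differ from the original plaintext: P[2].

P[1] = 0b01011010, P[2] = 0b11011100, P[3] = 0b01010011, P[4] = 0b10110100, P[5] = 0b00010000, P[6] = 0b10001011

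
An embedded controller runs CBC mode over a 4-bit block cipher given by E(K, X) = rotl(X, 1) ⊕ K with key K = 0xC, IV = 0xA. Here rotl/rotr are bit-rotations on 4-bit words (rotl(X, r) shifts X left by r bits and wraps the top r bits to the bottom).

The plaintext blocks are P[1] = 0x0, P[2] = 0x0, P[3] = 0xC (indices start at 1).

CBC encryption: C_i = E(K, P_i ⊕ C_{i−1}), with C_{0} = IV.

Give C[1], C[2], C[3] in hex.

C[1]: P[1] ⊕ 0xA = 0xA; E(K, 0xA) = 0x9.
C[2]: P[2] ⊕ 0x9 = 0x9; E(K, 0x9) = 0xF.
C[3]: P[3] ⊕ 0xF = 0x3; E(K, 0x3) = 0xA.

C[1] = 0x9, C[2] = 0xF, C[3] = 0xA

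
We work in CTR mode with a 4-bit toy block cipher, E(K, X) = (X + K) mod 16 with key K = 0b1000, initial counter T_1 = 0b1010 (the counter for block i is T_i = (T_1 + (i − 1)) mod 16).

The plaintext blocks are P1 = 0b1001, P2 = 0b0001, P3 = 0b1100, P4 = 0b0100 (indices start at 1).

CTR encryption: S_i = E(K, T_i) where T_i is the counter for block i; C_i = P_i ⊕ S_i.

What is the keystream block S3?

C1: T = 0b1010, S = E(K, T) = 0b0010; 0b1001 ⊕ 0b0010 = 0b1011.
C2: T = 0b1011, S = E(K, T) = 0b0011; 0b0001 ⊕ 0b0011 = 0b0010.
C3: T = 0b1100, S = E(K, T) = 0b0100; 0b1100 ⊕ 0b0100 = 0b1000.
So S3 = 0b0100.

0b0100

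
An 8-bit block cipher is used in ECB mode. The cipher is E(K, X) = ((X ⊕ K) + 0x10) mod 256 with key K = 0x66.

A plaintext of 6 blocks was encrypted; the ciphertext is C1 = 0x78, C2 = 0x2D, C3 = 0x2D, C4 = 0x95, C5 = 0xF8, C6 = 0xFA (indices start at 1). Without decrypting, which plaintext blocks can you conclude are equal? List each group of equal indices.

P2 = P3

ECB encrypts each block independently with the same key, so equal ciphertext blocks imply equal plaintext blocks.
C2 = C3 = 0x2D, so P2 = P3.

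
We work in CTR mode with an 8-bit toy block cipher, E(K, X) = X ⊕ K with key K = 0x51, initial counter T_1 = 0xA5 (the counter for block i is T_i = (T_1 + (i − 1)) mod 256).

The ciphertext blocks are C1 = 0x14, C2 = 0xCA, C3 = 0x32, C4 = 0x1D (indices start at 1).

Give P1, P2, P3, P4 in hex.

CTR decryption: S_i = E(K, T_i) where T_i is the counter for block i; P_i = C_i ⊕ S_i.
P1: T = 0xA5, S = E(K, T) = 0xF4; 0x14 ⊕ 0xF4 = 0xE0.
P2: T = 0xA6, S = E(K, T) = 0xF7; 0xCA ⊕ 0xF7 = 0x3D.
P3: T = 0xA7, S = E(K, T) = 0xF6; 0x32 ⊕ 0xF6 = 0xC4.
P4: T = 0xA8, S = E(K, T) = 0xF9; 0x1D ⊕ 0xF9 = 0xE4.

P1 = 0xE0, P2 = 0x3D, P3 = 0xC4, P4 = 0xE4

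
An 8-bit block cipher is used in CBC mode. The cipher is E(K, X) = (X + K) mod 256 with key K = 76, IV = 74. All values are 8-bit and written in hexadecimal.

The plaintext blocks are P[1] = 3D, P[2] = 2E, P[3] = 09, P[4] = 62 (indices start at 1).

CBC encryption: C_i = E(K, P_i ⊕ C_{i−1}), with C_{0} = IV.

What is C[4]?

C[4] = 5C

C[1]: P[1] ⊕ 74 = 49; E(K, 49) = BF.
C[2]: P[2] ⊕ BF = 91; E(K, 91) = 07.
C[3]: P[3] ⊕ 07 = 0E; E(K, 0E) = 84.
C[4]: P[4] ⊕ 84 = E6; E(K, E6) = 5C.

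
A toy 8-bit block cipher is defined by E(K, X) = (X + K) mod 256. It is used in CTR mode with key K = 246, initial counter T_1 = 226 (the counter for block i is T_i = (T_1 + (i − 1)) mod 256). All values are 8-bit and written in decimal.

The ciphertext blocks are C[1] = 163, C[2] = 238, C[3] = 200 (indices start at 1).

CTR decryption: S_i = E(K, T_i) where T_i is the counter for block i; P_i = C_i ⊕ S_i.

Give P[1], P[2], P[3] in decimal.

P[1]: T = 226, S = E(K, T) = 216; 163 ⊕ 216 = 123.
P[2]: T = 227, S = E(K, T) = 217; 238 ⊕ 217 = 55.
P[3]: T = 228, S = E(K, T) = 218; 200 ⊕ 218 = 18.

P[1] = 123, P[2] = 55, P[3] = 18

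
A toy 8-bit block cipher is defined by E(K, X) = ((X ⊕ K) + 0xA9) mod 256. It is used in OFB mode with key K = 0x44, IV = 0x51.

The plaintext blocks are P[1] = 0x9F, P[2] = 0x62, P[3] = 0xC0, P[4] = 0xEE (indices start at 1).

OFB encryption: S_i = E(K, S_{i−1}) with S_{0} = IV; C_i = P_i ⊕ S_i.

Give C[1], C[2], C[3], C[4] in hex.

C[1]: S = E(K, 0x51) = 0xBE; 0x9F ⊕ 0xBE = 0x21.
C[2]: S = E(K, 0xBE) = 0xA3; 0x62 ⊕ 0xA3 = 0xC1.
C[3]: S = E(K, 0xA3) = 0x90; 0xC0 ⊕ 0x90 = 0x50.
C[4]: S = E(K, 0x90) = 0x7D; 0xEE ⊕ 0x7D = 0x93.

C[1] = 0x21, C[2] = 0xC1, C[3] = 0x50, C[4] = 0x93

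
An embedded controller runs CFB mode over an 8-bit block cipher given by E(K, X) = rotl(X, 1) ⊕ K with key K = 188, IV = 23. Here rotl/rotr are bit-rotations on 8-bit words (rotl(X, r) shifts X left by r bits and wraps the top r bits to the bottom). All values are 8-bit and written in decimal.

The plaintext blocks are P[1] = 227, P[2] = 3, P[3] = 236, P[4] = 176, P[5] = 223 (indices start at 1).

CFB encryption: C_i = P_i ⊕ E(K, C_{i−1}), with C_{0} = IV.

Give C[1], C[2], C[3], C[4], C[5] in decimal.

C[1]: E(K, 23) = 146; 227 ⊕ 146 = 113.
C[2]: E(K, 113) = 94; 3 ⊕ 94 = 93.
C[3]: E(K, 93) = 6; 236 ⊕ 6 = 234.
C[4]: E(K, 234) = 105; 176 ⊕ 105 = 217.
C[5]: E(K, 217) = 15; 223 ⊕ 15 = 208.

C[1] = 113, C[2] = 93, C[3] = 234, C[4] = 217, C[5] = 208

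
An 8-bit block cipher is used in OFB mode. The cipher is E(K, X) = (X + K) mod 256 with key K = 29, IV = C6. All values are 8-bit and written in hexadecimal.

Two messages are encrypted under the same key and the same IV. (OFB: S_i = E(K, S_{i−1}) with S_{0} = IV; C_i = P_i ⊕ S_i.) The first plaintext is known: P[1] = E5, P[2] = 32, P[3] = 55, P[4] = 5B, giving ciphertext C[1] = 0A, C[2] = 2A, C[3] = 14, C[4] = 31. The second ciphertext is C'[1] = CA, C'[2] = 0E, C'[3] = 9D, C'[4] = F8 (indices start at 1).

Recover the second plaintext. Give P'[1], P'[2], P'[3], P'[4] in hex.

P'[1] = 25, P'[2] = 16, P'[3] = DC, P'[4] = 92

In OFB with a reused IV, both messages share the same keystream S_i, so C_i ⊕ C'_i = P_i ⊕ P'_i and thus P'_i = P_i ⊕ C_i ⊕ C'_i.
P'[1]: E5 ⊕ 0A ⊕ CA = 25.
P'[2]: 32 ⊕ 2A ⊕ 0E = 16.
P'[3]: 55 ⊕ 14 ⊕ 9D = DC.
P'[4]: 5B ⊕ 31 ⊕ F8 = 92.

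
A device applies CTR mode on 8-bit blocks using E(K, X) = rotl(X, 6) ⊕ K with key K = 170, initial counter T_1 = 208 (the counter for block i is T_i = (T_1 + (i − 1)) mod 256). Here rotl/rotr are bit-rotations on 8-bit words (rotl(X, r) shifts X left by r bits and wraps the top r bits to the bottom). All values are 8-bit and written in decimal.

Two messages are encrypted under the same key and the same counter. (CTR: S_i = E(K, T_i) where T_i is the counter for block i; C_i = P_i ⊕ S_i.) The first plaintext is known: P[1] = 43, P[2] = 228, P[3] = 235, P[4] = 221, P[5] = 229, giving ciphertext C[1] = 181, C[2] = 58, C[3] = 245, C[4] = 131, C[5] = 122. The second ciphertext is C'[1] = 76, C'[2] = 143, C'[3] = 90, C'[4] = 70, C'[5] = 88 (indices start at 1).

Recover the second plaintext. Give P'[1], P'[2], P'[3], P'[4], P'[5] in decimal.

In CTR with a reused counter, both messages share the same keystream S_i, so C_i ⊕ C'_i = P_i ⊕ P'_i and thus P'_i = P_i ⊕ C_i ⊕ C'_i.
P'[1]: 43 ⊕ 181 ⊕ 76 = 210.
P'[2]: 228 ⊕ 58 ⊕ 143 = 81.
P'[3]: 235 ⊕ 245 ⊕ 90 = 68.
P'[4]: 221 ⊕ 131 ⊕ 70 = 24.
P'[5]: 229 ⊕ 122 ⊕ 88 = 199.

P'[1] = 210, P'[2] = 81, P'[3] = 68, P'[4] = 24, P'[5] = 199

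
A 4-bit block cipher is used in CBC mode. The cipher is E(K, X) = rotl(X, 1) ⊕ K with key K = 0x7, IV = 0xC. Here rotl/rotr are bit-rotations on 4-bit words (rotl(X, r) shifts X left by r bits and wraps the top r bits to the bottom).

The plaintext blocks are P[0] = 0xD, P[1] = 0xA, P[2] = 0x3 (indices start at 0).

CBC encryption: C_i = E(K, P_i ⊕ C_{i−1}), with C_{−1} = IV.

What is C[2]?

C[2] = 0x0

C[0]: P[0] ⊕ 0xC = 0x1; E(K, 0x1) = 0x5.
C[1]: P[1] ⊕ 0x5 = 0xF; E(K, 0xF) = 0x8.
C[2]: P[2] ⊕ 0x8 = 0xB; E(K, 0xB) = 0x0.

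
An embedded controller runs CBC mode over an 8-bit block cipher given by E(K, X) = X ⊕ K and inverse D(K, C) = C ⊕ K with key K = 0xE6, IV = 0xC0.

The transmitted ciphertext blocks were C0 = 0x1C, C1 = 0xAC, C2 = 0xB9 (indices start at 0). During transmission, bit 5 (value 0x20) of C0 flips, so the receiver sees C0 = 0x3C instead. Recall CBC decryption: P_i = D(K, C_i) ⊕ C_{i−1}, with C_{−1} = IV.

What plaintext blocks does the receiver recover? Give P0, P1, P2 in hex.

P0 = 0x1A, P1 = 0x76, P2 = 0xF3

Only C0 changed, to 0x3C. In CBC, a change in C_i garbles P_i and flips the same bit in P_{i+1}. Decrypting the received ciphertext:
P0: D(K, 0x3C) = 0xDA; 0xDA ⊕ 0xC0 = 0x1A.
P1: D(K, 0xAC) = 0x4A; 0x4A ⊕ 0x3C = 0x76.
P2: D(K, 0xB9) = 0x5F; 0x5F ⊕ 0xAC = 0xF3.
Blocks that differ from the original plaintext: P0, P1.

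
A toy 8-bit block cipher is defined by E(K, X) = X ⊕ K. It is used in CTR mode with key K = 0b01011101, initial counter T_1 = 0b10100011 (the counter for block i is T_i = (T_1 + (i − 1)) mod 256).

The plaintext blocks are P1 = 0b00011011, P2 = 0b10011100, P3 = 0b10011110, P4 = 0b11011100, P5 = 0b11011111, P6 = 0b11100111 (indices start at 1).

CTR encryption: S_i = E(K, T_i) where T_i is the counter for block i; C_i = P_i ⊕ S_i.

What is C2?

C1: T = 0b10100011, S = E(K, T) = 0b11111110; 0b00011011 ⊕ 0b11111110 = 0b11100101.
C2: T = 0b10100100, S = E(K, T) = 0b11111001; 0b10011100 ⊕ 0b11111001 = 0b01100101.

C2 = 0b01100101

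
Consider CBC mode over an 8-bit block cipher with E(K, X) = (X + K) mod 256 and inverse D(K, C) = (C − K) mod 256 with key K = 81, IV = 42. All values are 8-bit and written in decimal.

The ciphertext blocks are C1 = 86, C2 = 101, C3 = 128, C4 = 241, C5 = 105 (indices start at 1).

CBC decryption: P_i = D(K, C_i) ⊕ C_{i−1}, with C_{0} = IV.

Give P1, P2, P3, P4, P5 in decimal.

P1 = 47, P2 = 66, P3 = 74, P4 = 32, P5 = 233

P1: D(K, 86) = 5; 5 ⊕ 42 = 47.
P2: D(K, 101) = 20; 20 ⊕ 86 = 66.
P3: D(K, 128) = 47; 47 ⊕ 101 = 74.
P4: D(K, 241) = 160; 160 ⊕ 128 = 32.
P5: D(K, 105) = 24; 24 ⊕ 241 = 233.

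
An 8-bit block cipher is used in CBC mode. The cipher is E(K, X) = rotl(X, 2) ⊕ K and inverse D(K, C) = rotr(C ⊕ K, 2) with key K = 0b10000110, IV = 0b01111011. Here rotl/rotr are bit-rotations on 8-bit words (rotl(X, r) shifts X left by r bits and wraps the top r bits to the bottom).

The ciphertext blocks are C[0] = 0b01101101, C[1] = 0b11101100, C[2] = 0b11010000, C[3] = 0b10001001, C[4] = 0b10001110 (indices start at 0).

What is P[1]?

P[1] = 0b11110111

CBC decryption: P_i = D(K, C_i) ⊕ C_{i−1}, with C_{−1} = IV.
P[1]: D(K, 0b11101100) = 0b10011010; 0b10011010 ⊕ 0b01101101 = 0b11110111.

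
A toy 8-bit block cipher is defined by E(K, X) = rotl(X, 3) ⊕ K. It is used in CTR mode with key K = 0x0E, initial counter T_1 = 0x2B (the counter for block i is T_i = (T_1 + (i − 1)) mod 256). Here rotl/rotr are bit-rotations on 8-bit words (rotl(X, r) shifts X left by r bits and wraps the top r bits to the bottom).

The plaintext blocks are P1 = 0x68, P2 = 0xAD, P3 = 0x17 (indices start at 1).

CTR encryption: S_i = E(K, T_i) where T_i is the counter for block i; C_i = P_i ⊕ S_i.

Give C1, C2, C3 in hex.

C1: T = 0x2B, S = E(K, T) = 0x57; 0x68 ⊕ 0x57 = 0x3F.
C2: T = 0x2C, S = E(K, T) = 0x6F; 0xAD ⊕ 0x6F = 0xC2.
C3: T = 0x2D, S = E(K, T) = 0x67; 0x17 ⊕ 0x67 = 0x70.

C1 = 0x3F, C2 = 0xC2, C3 = 0x70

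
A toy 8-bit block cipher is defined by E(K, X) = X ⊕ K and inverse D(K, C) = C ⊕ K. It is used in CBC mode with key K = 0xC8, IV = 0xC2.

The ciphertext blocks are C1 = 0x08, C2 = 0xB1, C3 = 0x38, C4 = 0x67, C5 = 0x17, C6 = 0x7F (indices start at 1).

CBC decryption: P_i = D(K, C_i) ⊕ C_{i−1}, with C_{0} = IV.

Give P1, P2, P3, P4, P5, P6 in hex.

P1 = 0x02, P2 = 0x71, P3 = 0x41, P4 = 0x97, P5 = 0xB8, P6 = 0xA0

P1: D(K, 0x08) = 0xC0; 0xC0 ⊕ 0xC2 = 0x02.
P2: D(K, 0xB1) = 0x79; 0x79 ⊕ 0x08 = 0x71.
P3: D(K, 0x38) = 0xF0; 0xF0 ⊕ 0xB1 = 0x41.
P4: D(K, 0x67) = 0xAF; 0xAF ⊕ 0x38 = 0x97.
P5: D(K, 0x17) = 0xDF; 0xDF ⊕ 0x67 = 0xB8.
P6: D(K, 0x7F) = 0xB7; 0xB7 ⊕ 0x17 = 0xA0.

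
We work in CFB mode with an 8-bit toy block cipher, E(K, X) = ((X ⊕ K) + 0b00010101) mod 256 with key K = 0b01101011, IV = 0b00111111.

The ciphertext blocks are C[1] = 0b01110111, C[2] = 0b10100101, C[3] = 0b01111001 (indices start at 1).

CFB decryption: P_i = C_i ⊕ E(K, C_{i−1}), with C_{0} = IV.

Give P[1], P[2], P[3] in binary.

P[1]: E(K, 0b00111111) = 0b01101001; 0b01110111 ⊕ 0b01101001 = 0b00011110.
P[2]: E(K, 0b01110111) = 0b00110001; 0b10100101 ⊕ 0b00110001 = 0b10010100.
P[3]: E(K, 0b10100101) = 0b11100011; 0b01111001 ⊕ 0b11100011 = 0b10011010.

P[1] = 0b00011110, P[2] = 0b10010100, P[3] = 0b10011010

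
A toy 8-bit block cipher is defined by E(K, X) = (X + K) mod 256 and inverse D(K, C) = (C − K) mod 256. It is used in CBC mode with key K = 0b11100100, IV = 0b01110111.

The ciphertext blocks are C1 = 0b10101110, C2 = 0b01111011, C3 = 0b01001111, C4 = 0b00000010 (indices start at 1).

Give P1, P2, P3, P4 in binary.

P1 = 0b10111101, P2 = 0b00111001, P3 = 0b00010000, P4 = 0b01010001

CBC decryption: P_i = D(K, C_i) ⊕ C_{i−1}, with C_{0} = IV.
P1: D(K, 0b10101110) = 0b11001010; 0b11001010 ⊕ 0b01110111 = 0b10111101.
P2: D(K, 0b01111011) = 0b10010111; 0b10010111 ⊕ 0b10101110 = 0b00111001.
P3: D(K, 0b01001111) = 0b01101011; 0b01101011 ⊕ 0b01111011 = 0b00010000.
P4: D(K, 0b00000010) = 0b00011110; 0b00011110 ⊕ 0b01001111 = 0b01010001.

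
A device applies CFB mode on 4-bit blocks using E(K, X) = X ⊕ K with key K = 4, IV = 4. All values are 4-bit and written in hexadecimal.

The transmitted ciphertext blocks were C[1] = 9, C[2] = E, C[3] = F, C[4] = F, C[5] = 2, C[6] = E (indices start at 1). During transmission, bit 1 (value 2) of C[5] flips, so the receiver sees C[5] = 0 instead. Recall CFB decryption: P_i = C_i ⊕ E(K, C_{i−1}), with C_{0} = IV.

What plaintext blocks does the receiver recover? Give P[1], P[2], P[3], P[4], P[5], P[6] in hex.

P[1] = 9, P[2] = 3, P[3] = 5, P[4] = 4, P[5] = B, P[6] = A

Only C[5] changed, to 0. In CFB, a change in C_i flips the same bit in P_i and garbles P_{i+1}. Decrypting the received ciphertext:
P[1]: E(K, 4) = 0; 9 ⊕ 0 = 9.
P[2]: E(K, 9) = D; E ⊕ D = 3.
P[3]: E(K, E) = A; F ⊕ A = 5.
P[4]: E(K, F) = B; F ⊕ B = 4.
P[5]: E(K, F) = B; 0 ⊕ B = B.
P[6]: E(K, 0) = 4; E ⊕ 4 = A.
Blocks that differ from the original plaintext: P[5], P[6].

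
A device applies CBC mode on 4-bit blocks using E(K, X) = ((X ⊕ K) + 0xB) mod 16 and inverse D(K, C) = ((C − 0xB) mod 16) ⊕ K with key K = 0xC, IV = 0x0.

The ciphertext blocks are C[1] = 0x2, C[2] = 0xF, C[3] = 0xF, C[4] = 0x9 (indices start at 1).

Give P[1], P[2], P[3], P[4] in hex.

CBC decryption: P_i = D(K, C_i) ⊕ C_{i−1}, with C_{0} = IV.
P[1]: D(K, 0x2) = 0xB; 0xB ⊕ 0x0 = 0xB.
P[2]: D(K, 0xF) = 0x8; 0x8 ⊕ 0x2 = 0xA.
P[3]: D(K, 0xF) = 0x8; 0x8 ⊕ 0xF = 0x7.
P[4]: D(K, 0x9) = 0x2; 0x2 ⊕ 0xF = 0xD.

P[1] = 0xB, P[2] = 0xA, P[3] = 0x7, P[4] = 0xD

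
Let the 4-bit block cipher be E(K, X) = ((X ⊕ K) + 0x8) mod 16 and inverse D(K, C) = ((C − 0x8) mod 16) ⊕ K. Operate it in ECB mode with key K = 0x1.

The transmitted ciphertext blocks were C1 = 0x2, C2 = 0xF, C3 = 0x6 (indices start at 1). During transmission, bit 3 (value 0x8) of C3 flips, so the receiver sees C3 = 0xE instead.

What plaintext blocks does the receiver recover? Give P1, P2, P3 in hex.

P1 = 0xB, P2 = 0x6, P3 = 0x7

ECB decryption: P_i = D(K, C_i).
Only C3 changed, to 0xE. In ECB, a change in C_i affects only P_i. Decrypting the received ciphertext:
P1: D(K, 0x2) = 0xB.
P2: D(K, 0xF) = 0x6.
P3: D(K, 0xE) = 0x7.
Blocks that differ from the original plaintext: P3.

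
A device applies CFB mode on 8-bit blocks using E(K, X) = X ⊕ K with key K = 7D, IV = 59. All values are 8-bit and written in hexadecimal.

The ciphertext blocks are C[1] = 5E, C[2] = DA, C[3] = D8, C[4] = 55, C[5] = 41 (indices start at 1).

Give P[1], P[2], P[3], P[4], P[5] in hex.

P[1] = 7A, P[2] = F9, P[3] = 7F, P[4] = F0, P[5] = 69

CFB decryption: P_i = C_i ⊕ E(K, C_{i−1}), with C_{0} = IV.
P[1]: E(K, 59) = 24; 5E ⊕ 24 = 7A.
P[2]: E(K, 5E) = 23; DA ⊕ 23 = F9.
P[3]: E(K, DA) = A7; D8 ⊕ A7 = 7F.
P[4]: E(K, D8) = A5; 55 ⊕ A5 = F0.
P[5]: E(K, 55) = 28; 41 ⊕ 28 = 69.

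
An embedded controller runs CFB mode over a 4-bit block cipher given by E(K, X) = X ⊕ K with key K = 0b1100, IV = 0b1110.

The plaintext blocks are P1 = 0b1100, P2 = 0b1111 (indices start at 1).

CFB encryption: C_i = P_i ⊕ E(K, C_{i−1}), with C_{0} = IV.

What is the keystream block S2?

C1: E(K, 0b1110) = 0b0010; 0b1100 ⊕ 0b0010 = 0b1110.
C2: E(K, 0b1110) = 0b0010; 0b1111 ⊕ 0b0010 = 0b1101.
So S2 = 0b0010.

0b0010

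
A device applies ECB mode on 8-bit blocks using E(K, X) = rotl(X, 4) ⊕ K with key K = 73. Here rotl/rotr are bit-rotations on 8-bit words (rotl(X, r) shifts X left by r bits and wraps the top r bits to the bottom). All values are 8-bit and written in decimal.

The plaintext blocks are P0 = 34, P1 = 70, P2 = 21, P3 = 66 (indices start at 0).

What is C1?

ECB encryption: C_i = E(K, P_i).
C1: E(K, 70) = 45.

C1 = 45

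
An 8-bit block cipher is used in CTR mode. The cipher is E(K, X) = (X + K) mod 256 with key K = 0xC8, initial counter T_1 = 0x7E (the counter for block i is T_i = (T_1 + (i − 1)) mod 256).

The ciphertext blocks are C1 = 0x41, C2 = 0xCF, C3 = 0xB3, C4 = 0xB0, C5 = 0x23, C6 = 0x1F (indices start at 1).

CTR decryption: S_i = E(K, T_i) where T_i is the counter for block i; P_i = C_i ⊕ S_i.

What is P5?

P5: T = 0x82, S = E(K, T) = 0x4A; 0x23 ⊕ 0x4A = 0x69.

P5 = 0x69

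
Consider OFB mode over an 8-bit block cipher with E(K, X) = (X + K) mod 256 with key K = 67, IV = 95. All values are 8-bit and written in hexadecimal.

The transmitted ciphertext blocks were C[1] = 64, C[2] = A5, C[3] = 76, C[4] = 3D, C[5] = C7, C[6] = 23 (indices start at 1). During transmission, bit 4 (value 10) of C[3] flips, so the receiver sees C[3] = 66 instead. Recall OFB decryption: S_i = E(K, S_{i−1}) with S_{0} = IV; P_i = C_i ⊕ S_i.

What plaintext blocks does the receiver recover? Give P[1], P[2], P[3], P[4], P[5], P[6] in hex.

P[1] = 98, P[2] = C6, P[3] = AC, P[4] = 0C, P[5] = 5F, P[6] = DC

Only C[3] changed, to 66. In OFB, a change in C_i flips the same bit in P_i only; the keystream is unaffected. Decrypting the received ciphertext:
P[1]: S = E(K, 95) = FC; 64 ⊕ FC = 98.
P[2]: S = E(K, FC) = 63; A5 ⊕ 63 = C6.
P[3]: S = E(K, 63) = CA; 66 ⊕ CA = AC.
P[4]: S = E(K, CA) = 31; 3D ⊕ 31 = 0C.
P[5]: S = E(K, 31) = 98; C7 ⊕ 98 = 5F.
P[6]: S = E(K, 98) = FF; 23 ⊕ FF = DC.
Blocks that differ from the original plaintext: P[3].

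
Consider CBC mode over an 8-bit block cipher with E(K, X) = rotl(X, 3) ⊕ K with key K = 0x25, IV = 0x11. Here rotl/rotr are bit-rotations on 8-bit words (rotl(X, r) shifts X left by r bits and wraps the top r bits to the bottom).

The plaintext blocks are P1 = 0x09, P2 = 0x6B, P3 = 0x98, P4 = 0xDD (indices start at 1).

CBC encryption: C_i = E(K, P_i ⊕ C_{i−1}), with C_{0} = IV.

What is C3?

C1: P1 ⊕ 0x11 = 0x18; E(K, 0x18) = 0xE5.
C2: P2 ⊕ 0xE5 = 0x8E; E(K, 0x8E) = 0x51.
C3: P3 ⊕ 0x51 = 0xC9; E(K, 0xC9) = 0x6B.

C3 = 0x6B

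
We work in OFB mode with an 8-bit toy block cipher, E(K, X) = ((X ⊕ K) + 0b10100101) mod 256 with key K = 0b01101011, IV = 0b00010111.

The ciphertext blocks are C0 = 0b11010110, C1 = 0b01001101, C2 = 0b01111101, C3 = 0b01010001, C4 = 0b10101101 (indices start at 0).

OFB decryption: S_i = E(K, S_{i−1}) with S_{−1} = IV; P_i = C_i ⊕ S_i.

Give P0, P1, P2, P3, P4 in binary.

P0 = 0b11110111, P1 = 0b10100010, P2 = 0b01010100, P3 = 0b10110110, P4 = 0b10011100

P0: S = E(K, 0b00010111) = 0b00100001; 0b11010110 ⊕ 0b00100001 = 0b11110111.
P1: S = E(K, 0b00100001) = 0b11101111; 0b01001101 ⊕ 0b11101111 = 0b10100010.
P2: S = E(K, 0b11101111) = 0b00101001; 0b01111101 ⊕ 0b00101001 = 0b01010100.
P3: S = E(K, 0b00101001) = 0b11100111; 0b01010001 ⊕ 0b11100111 = 0b10110110.
P4: S = E(K, 0b11100111) = 0b00110001; 0b10101101 ⊕ 0b00110001 = 0b10011100.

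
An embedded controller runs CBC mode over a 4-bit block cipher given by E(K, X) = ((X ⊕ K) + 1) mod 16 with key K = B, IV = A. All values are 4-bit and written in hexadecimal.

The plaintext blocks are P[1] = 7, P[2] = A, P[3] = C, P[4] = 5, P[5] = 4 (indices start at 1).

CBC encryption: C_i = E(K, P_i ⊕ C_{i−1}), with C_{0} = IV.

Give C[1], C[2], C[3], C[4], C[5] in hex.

C[1]: P[1] ⊕ A = D; E(K, D) = 7.
C[2]: P[2] ⊕ 7 = D; E(K, D) = 7.
C[3]: P[3] ⊕ 7 = B; E(K, B) = 1.
C[4]: P[4] ⊕ 1 = 4; E(K, 4) = 0.
C[5]: P[5] ⊕ 0 = 4; E(K, 4) = 0.

C[1] = 7, C[2] = 7, C[3] = 1, C[4] = 0, C[5] = 0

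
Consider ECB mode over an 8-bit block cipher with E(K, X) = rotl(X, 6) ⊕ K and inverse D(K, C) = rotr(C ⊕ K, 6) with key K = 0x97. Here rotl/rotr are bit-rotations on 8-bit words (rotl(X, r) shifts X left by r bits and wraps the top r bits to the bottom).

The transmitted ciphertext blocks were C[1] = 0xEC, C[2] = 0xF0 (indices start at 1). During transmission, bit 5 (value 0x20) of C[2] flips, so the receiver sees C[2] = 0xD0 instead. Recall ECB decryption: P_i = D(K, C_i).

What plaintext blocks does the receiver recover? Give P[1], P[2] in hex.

Only C[2] changed, to 0xD0. In ECB, a change in C_i affects only P_i. Decrypting the received ciphertext:
P[1]: D(K, 0xEC) = 0xED.
P[2]: D(K, 0xD0) = 0x1D.
Blocks that differ from the original plaintext: P[2].

P[1] = 0xED, P[2] = 0x1D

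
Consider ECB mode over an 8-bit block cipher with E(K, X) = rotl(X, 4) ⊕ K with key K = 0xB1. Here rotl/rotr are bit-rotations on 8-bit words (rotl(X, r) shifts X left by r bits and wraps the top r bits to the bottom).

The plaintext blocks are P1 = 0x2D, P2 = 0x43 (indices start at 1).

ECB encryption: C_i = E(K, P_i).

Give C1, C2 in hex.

C1: E(K, 0x2D) = 0x63.
C2: E(K, 0x43) = 0x85.

C1 = 0x63, C2 = 0x85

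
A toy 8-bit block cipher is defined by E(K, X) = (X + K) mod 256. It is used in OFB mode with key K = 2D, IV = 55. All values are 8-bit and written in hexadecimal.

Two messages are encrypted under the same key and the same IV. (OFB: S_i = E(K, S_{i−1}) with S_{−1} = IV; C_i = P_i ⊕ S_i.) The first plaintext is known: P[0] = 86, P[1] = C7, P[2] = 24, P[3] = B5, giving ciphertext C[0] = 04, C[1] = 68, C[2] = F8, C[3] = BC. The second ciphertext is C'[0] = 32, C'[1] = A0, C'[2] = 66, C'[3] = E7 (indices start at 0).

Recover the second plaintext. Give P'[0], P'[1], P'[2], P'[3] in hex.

In OFB with a reused IV, both messages share the same keystream S_i, so C_i ⊕ C'_i = P_i ⊕ P'_i and thus P'_i = P_i ⊕ C_i ⊕ C'_i.
P'[0]: 86 ⊕ 04 ⊕ 32 = B0.
P'[1]: C7 ⊕ 68 ⊕ A0 = 0F.
P'[2]: 24 ⊕ F8 ⊕ 66 = BA.
P'[3]: B5 ⊕ BC ⊕ E7 = EE.

P'[0] = B0, P'[1] = 0F, P'[2] = BA, P'[3] = EE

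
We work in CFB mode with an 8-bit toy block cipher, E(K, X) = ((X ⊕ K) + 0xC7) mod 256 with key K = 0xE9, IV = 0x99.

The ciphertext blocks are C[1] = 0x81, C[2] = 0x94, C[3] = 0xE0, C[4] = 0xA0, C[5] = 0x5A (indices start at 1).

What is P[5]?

CFB decryption: P_i = C_i ⊕ E(K, C_{i−1}), with C_{0} = IV.
P[5]: E(K, 0xA0) = 0x10; 0x5A ⊕ 0x10 = 0x4A.

P[5] = 0x4A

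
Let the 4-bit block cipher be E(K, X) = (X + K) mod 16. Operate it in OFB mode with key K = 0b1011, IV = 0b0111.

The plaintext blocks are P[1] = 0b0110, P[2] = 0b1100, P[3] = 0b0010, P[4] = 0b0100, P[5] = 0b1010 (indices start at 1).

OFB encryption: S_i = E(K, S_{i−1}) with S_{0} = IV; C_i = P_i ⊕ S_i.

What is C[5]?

C[5] = 0b0100

C[1]: S = E(K, 0b0111) = 0b0010; 0b0110 ⊕ 0b0010 = 0b0100.
C[2]: S = E(K, 0b0010) = 0b1101; 0b1100 ⊕ 0b1101 = 0b0001.
C[3]: S = E(K, 0b1101) = 0b1000; 0b0010 ⊕ 0b1000 = 0b1010.
C[4]: S = E(K, 0b1000) = 0b0011; 0b0100 ⊕ 0b0011 = 0b0111.
C[5]: S = E(K, 0b0011) = 0b1110; 0b1010 ⊕ 0b1110 = 0b0100.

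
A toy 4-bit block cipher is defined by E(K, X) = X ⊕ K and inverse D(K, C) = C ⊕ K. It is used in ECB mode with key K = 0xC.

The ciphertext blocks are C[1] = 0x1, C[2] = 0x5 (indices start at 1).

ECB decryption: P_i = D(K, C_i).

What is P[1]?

P[1] = 0xD

P[1]: D(K, 0x1) = 0xD.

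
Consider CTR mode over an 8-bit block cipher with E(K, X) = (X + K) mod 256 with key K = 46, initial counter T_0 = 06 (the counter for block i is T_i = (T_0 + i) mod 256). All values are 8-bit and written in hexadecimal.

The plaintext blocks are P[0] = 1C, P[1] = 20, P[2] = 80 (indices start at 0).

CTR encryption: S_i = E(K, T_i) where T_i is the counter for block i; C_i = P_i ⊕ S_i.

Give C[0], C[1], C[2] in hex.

C[0]: T = 06, S = E(K, T) = 4C; 1C ⊕ 4C = 50.
C[1]: T = 07, S = E(K, T) = 4D; 20 ⊕ 4D = 6D.
C[2]: T = 08, S = E(K, T) = 4E; 80 ⊕ 4E = CE.

C[0] = 50, C[1] = 6D, C[2] = CE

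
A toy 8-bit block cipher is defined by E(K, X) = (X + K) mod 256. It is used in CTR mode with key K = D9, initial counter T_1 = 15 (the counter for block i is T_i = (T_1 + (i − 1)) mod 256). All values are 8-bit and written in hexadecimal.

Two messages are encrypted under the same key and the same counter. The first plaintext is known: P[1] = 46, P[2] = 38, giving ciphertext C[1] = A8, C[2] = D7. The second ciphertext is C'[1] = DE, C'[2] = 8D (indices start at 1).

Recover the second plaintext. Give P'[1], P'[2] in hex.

P'[1] = 30, P'[2] = 62

In CTR with a reused counter, both messages share the same keystream S_i, so C_i ⊕ C'_i = P_i ⊕ P'_i and thus P'_i = P_i ⊕ C_i ⊕ C'_i.
P'[1]: 46 ⊕ A8 ⊕ DE = 30.
P'[2]: 38 ⊕ D7 ⊕ 8D = 62.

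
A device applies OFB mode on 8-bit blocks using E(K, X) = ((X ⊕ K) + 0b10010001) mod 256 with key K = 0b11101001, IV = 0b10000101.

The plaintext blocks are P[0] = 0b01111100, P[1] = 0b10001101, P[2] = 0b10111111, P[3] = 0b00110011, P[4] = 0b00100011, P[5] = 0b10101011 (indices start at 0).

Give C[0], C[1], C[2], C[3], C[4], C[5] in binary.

OFB encryption: S_i = E(K, S_{i−1}) with S_{−1} = IV; C_i = P_i ⊕ S_i.
C[0]: S = E(K, 0b10000101) = 0b11111101; 0b01111100 ⊕ 0b11111101 = 0b10000001.
C[1]: S = E(K, 0b11111101) = 0b10100101; 0b10001101 ⊕ 0b10100101 = 0b00101000.
C[2]: S = E(K, 0b10100101) = 0b11011101; 0b10111111 ⊕ 0b11011101 = 0b01100010.
C[3]: S = E(K, 0b11011101) = 0b11000101; 0b00110011 ⊕ 0b11000101 = 0b11110110.
C[4]: S = E(K, 0b11000101) = 0b10111101; 0b00100011 ⊕ 0b10111101 = 0b10011110.
C[5]: S = E(K, 0b10111101) = 0b11100101; 0b10101011 ⊕ 0b11100101 = 0b01001110.

C[0] = 0b10000001, C[1] = 0b00101000, C[2] = 0b01100010, C[3] = 0b11110110, C[4] = 0b10011110, C[5] = 0b01001110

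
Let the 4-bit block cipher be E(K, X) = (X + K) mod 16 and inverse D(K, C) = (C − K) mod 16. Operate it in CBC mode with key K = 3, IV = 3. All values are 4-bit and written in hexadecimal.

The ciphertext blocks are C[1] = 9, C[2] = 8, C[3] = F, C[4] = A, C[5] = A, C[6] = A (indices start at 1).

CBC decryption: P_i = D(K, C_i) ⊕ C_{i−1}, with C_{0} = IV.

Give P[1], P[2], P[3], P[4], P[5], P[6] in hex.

P[1] = 5, P[2] = C, P[3] = 4, P[4] = 8, P[5] = D, P[6] = D

P[1]: D(K, 9) = 6; 6 ⊕ 3 = 5.
P[2]: D(K, 8) = 5; 5 ⊕ 9 = C.
P[3]: D(K, F) = C; C ⊕ 8 = 4.
P[4]: D(K, A) = 7; 7 ⊕ F = 8.
P[5]: D(K, A) = 7; 7 ⊕ A = D.
P[6]: D(K, A) = 7; 7 ⊕ A = D.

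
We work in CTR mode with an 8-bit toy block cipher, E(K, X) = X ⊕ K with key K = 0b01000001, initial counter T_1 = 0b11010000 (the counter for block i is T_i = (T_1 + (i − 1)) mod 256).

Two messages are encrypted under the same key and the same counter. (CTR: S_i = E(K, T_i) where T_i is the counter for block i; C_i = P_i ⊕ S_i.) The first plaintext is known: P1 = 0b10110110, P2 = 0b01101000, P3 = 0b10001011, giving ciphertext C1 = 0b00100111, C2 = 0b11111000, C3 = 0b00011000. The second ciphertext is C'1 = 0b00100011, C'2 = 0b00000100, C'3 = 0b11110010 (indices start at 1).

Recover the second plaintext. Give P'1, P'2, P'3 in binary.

In CTR with a reused counter, both messages share the same keystream S_i, so C_i ⊕ C'_i = P_i ⊕ P'_i and thus P'_i = P_i ⊕ C_i ⊕ C'_i.
P'1: 0b10110110 ⊕ 0b00100111 ⊕ 0b00100011 = 0b10110010.
P'2: 0b01101000 ⊕ 0b11111000 ⊕ 0b00000100 = 0b10010100.
P'3: 0b10001011 ⊕ 0b00011000 ⊕ 0b11110010 = 0b01100001.

P'1 = 0b10110010, P'2 = 0b10010100, P'3 = 0b01100001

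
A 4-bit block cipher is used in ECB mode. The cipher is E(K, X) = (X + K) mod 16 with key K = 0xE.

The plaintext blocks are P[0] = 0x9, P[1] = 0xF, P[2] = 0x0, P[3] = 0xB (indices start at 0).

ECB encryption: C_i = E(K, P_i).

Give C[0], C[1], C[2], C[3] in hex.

C[0]: E(K, 0x9) = 0x7.
C[1]: E(K, 0xF) = 0xD.
C[2]: E(K, 0x0) = 0xE.
C[3]: E(K, 0xB) = 0x9.

C[0] = 0x7, C[1] = 0xD, C[2] = 0xE, C[3] = 0x9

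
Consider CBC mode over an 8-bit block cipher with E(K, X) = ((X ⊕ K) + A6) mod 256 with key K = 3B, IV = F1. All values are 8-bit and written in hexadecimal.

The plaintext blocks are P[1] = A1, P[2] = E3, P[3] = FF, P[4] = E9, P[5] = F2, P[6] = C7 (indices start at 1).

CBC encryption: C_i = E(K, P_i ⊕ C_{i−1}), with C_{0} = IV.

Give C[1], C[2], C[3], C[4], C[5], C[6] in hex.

C[1]: P[1] ⊕ F1 = 50; E(K, 50) = 11.
C[2]: P[2] ⊕ 11 = F2; E(K, F2) = 6F.
C[3]: P[3] ⊕ 6F = 90; E(K, 90) = 51.
C[4]: P[4] ⊕ 51 = B8; E(K, B8) = 29.
C[5]: P[5] ⊕ 29 = DB; E(K, DB) = 86.
C[6]: P[6] ⊕ 86 = 41; E(K, 41) = 20.

C[1] = 11, C[2] = 6F, C[3] = 51, C[4] = 29, C[5] = 86, C[6] = 20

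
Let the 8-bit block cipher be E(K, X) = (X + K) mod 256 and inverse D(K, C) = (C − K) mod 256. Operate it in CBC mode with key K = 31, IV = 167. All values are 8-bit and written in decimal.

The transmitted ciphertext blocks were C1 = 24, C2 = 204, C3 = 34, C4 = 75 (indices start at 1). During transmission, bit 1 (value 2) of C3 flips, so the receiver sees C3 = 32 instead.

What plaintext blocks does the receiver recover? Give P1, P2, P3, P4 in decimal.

CBC decryption: P_i = D(K, C_i) ⊕ C_{i−1}, with C_{0} = IV.
Only C3 changed, to 32. In CBC, a change in C_i garbles P_i and flips the same bit in P_{i+1}. Decrypting the received ciphertext:
P1: D(K, 24) = 249; 249 ⊕ 167 = 94.
P2: D(K, 204) = 173; 173 ⊕ 24 = 181.
P3: D(K, 32) = 1; 1 ⊕ 204 = 205.
P4: D(K, 75) = 44; 44 ⊕ 32 = 12.
Blocks that differ from the original plaintext: P3, P4.

P1 = 94, P2 = 181, P3 = 205, P4 = 12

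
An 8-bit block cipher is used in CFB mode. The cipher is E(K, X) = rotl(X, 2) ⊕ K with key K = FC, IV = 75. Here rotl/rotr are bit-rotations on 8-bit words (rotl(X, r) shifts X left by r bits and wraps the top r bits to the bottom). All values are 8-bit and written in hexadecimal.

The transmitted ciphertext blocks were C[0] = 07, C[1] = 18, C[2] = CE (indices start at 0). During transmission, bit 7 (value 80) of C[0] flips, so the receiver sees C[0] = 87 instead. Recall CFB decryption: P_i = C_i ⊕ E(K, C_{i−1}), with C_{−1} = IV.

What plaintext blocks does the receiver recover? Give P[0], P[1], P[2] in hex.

Only C[0] changed, to 87. In CFB, a change in C_i flips the same bit in P_i and garbles P_{i+1}. Decrypting the received ciphertext:
P[0]: E(K, 75) = 29; 87 ⊕ 29 = AE.
P[1]: E(K, 87) = E2; 18 ⊕ E2 = FA.
P[2]: E(K, 18) = 9C; CE ⊕ 9C = 52.
Blocks that differ from the original plaintext: P[0], P[1].

P[0] = AE, P[1] = FA, P[2] = 52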